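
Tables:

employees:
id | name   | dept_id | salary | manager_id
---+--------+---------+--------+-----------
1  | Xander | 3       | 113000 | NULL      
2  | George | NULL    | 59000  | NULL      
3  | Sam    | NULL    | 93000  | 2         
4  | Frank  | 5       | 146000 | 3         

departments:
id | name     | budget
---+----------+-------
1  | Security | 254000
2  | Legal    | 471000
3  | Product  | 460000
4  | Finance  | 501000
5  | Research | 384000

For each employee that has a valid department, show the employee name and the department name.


INNER JOIN keeps only employees rows whose dept_id matches an id in departments. Walk through each employee:
  - employee 1 (Xander): dept_id=3 -> matches Product
  - employee 2 (George): dept_id=NULL, no match -> dropped
  - employee 3 (Sam): dept_id=NULL, no match -> dropped
  - employee 4 (Frank): dept_id=5 -> matches Research
So 2 of 4 rows are dropped.

SQL:
SELECT a.name, b.name AS department
FROM employees a
INNER JOIN departments b ON a.dept_id = b.id

Result:
name   | department
-------+-----------
Xander | Product   
Frank  | Research  


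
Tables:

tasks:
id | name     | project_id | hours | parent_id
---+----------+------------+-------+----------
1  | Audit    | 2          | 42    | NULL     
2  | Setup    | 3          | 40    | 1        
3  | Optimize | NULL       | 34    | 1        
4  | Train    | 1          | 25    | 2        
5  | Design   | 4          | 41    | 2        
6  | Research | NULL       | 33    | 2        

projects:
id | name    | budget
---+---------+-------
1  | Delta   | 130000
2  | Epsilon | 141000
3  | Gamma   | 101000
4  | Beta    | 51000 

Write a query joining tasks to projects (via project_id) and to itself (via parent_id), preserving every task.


Two LEFT JOINs from the same base table tasks: one to projects via project_id, one to tasks itself via parent_id. Both are LEFT so every task is preserved.
Match against projects:
  - task 1 (Audit): project_id=2 -> matches Epsilon
  - task 2 (Setup): project_id=3 -> matches Gamma
  - task 3 (Optimize): project_id=NULL, no match -> kept with NULL
  - task 4 (Train): project_id=1 -> matches Delta
  - task 5 (Design): project_id=4 -> matches Beta
  - task 6 (Research): project_id=NULL, no match -> kept with NULL
Match against tasks (self):
  - task 1 (Audit): parent_id=NULL -> NULL
  - task 2 (Setup): parent_id=1 -> Audit
  - task 3 (Optimize): parent_id=1 -> Audit
  - task 4 (Train): parent_id=2 -> Setup
  - task 5 (Design): parent_id=2 -> Setup
  - task 6 (Research): parent_id=2 -> Setup

SQL:
SELECT a.name, b.name AS project, c.name AS parent
FROM tasks a
LEFT JOIN projects b ON a.project_id = b.id
LEFT JOIN tasks c ON a.parent_id = c.id

Result:
name     | project | parent
---------+---------+-------
Audit    | Epsilon | NULL  
Setup    | Gamma   | Audit 
Optimize | NULL    | Audit 
Train    | Delta   | Setup 
Design   | Beta    | Setup 
Research | NULL    | Setup 


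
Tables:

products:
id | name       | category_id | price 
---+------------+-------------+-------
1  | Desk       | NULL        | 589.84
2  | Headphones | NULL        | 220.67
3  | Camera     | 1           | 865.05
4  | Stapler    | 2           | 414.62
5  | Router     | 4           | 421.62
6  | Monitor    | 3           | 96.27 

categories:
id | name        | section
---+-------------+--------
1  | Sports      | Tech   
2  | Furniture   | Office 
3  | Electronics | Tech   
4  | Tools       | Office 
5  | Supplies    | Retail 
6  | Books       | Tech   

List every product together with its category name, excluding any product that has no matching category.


INNER JOIN keeps only products rows whose category_id matches an id in categories. Walk through each product:
  - product 1 (Desk): category_id=NULL, no match -> dropped
  - product 2 (Headphones): category_id=NULL, no match -> dropped
  - product 3 (Camera): category_id=1 -> matches Sports
  - product 4 (Stapler): category_id=2 -> matches Furniture
  - product 5 (Router): category_id=4 -> matches Tools
  - product 6 (Monitor): category_id=3 -> matches Electronics
So 2 of 6 rows are dropped.

SQL:
SELECT a.name, b.name AS category
FROM products a
INNER JOIN categories b ON a.category_id = b.id

Result:
name    | category   
--------+------------
Camera  | Sports     
Stapler | Furniture  
Router  | Tools      
Monitor | Electronics


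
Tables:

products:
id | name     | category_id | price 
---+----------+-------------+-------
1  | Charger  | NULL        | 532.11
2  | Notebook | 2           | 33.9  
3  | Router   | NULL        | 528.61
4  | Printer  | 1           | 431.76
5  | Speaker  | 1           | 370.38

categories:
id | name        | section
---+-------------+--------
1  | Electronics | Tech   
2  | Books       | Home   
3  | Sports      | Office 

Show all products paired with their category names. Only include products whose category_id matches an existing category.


INNER JOIN keeps only products rows whose category_id matches an id in categories. Walk through each product:
  - product 1 (Charger): category_id=NULL, no match -> dropped
  - product 2 (Notebook): category_id=2 -> matches Books
  - product 3 (Router): category_id=NULL, no match -> dropped
  - product 4 (Printer): category_id=1 -> matches Electronics
  - product 5 (Speaker): category_id=1 -> matches Electronics
So 2 of 5 rows are dropped.

SQL:
SELECT a.name, b.name AS category
FROM products a
INNER JOIN categories b ON a.category_id = b.id

Result:
name     | category   
---------+------------
Notebook | Books      
Printer  | Electronics
Speaker  | Electronics


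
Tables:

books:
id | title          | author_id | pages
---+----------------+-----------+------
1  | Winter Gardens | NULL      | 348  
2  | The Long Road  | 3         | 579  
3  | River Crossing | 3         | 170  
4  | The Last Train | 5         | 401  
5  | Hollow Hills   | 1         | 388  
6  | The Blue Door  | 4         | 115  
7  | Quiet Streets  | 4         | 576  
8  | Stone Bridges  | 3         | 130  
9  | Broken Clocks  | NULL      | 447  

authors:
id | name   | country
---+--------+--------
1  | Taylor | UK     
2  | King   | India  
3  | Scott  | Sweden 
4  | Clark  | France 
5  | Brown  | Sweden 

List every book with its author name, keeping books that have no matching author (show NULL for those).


LEFT JOIN keeps every row from books (the left table); where author_id has no match in authors, the author columns become NULL. Walk through each book:
  - book 1 (Winter Gardens): author_id=NULL, no match -> kept with NULL
  - book 2 (The Long Road): author_id=3 -> matches Scott
  - book 3 (River Crossing): author_id=3 -> matches Scott
  - book 4 (The Last Train): author_id=5 -> matches Brown
  - book 5 (Hollow Hills): author_id=1 -> matches Taylor
  - book 6 (The Blue Door): author_id=4 -> matches Clark
  - book 7 (Quiet Streets): author_id=4 -> matches Clark
  - book 8 (Stone Bridges): author_id=3 -> matches Scott
  - book 9 (Broken Clocks): author_id=NULL, no match -> kept with NULL
All 9 rows appear; 2 have NULL author.

SQL:
SELECT a.title, b.name AS author
FROM books a
LEFT JOIN authors b ON a.author_id = b.id

Result:
title          | author
---------------+-------
Winter Gardens | NULL  
The Long Road  | Scott 
River Crossing | Scott 
The Last Train | Brown 
Hollow Hills   | Taylor
The Blue Door  | Clark 
Quiet Streets  | Clark 
Stone Bridges  | Scott 
Broken Clocks  | NULL  


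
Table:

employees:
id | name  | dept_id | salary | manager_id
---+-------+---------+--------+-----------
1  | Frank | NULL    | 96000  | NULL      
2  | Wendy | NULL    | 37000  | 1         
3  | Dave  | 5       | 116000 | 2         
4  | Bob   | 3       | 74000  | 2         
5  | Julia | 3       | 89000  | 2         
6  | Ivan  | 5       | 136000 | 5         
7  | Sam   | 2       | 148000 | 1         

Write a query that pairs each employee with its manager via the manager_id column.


This is a self-join: employees is joined to a second copy of itself, matching each row's manager_id to another row's id. Use LEFT JOIN so rows with manager_id=NULL are kept.
  - employee 1 (Frank): manager_id=NULL -> NULL
  - employee 2 (Wendy): manager_id=1 -> Frank
  - employee 3 (Dave): manager_id=2 -> Wendy
  - employee 4 (Bob): manager_id=2 -> Wendy
  - employee 5 (Julia): manager_id=2 -> Wendy
  - employee 6 (Ivan): manager_id=5 -> Julia
  - employee 7 (Sam): manager_id=1 -> Frank

SQL:
SELECT a.name AS item, b.name AS manager
FROM employees a
LEFT JOIN employees b ON a.manager_id = b.id

Result:
item  | manager
------+--------
Frank | NULL   
Wendy | Frank  
Dave  | Wendy  
Bob   | Wendy  
Julia | Wendy  
Ivan  | Julia  
Sam   | Frank  


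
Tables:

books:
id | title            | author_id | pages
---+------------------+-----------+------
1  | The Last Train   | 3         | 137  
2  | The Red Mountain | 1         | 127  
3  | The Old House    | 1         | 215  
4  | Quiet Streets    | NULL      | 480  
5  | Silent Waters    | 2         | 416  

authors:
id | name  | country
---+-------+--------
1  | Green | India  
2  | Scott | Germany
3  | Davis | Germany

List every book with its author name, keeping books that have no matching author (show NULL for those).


LEFT JOIN keeps every row from books (the left table); where author_id has no match in authors, the author columns become NULL. Walk through each book:
  - book 1 (The Last Train): author_id=3 -> matches Davis
  - book 2 (The Red Mountain): author_id=1 -> matches Green
  - book 3 (The Old House): author_id=1 -> matches Green
  - book 4 (Quiet Streets): author_id=NULL, no match -> kept with NULL
  - book 5 (Silent Waters): author_id=2 -> matches Scott
All 5 rows appear; 1 has NULL author.

SQL:
SELECT a.title, b.name AS author
FROM books a
LEFT JOIN authors b ON a.author_id = b.id

Result:
title            | author
-----------------+-------
The Last Train   | Davis 
The Red Mountain | Green 
The Old House    | Green 
Quiet Streets    | NULL  
Silent Waters    | Scott 


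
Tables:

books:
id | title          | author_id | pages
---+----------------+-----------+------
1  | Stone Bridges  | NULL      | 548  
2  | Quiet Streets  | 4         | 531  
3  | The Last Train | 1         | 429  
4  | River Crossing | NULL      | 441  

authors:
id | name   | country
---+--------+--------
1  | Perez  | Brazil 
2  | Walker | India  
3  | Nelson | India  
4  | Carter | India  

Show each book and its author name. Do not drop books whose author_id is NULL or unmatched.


LEFT JOIN keeps every row from books (the left table); where author_id has no match in authors, the author columns become NULL. Walk through each book:
  - book 1 (Stone Bridges): author_id=NULL, no match -> kept with NULL
  - book 2 (Quiet Streets): author_id=4 -> matches Carter
  - book 3 (The Last Train): author_id=1 -> matches Perez
  - book 4 (River Crossing): author_id=NULL, no match -> kept with NULL
All 4 rows appear; 2 have NULL author.

SQL:
SELECT a.title, b.name AS author
FROM books a
LEFT JOIN authors b ON a.author_id = b.id

Result:
title          | author
---------------+-------
Stone Bridges  | NULL  
Quiet Streets  | Carter
The Last Train | Perez 
River Crossing | NULL  


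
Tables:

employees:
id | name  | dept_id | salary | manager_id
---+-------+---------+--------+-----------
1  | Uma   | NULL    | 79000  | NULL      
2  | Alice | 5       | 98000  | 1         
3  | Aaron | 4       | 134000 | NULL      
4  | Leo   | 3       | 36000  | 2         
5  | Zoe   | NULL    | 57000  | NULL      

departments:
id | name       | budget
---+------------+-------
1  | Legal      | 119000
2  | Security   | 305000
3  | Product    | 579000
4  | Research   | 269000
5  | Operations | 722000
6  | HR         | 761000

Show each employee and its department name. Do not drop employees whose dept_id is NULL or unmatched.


LEFT JOIN keeps every row from employees (the left table); where dept_id has no match in departments, the department columns become NULL. Walk through each employee:
  - employee 1 (Uma): dept_id=NULL, no match -> kept with NULL
  - employee 2 (Alice): dept_id=5 -> matches Operations
  - employee 3 (Aaron): dept_id=4 -> matches Research
  - employee 4 (Leo): dept_id=3 -> matches Product
  - employee 5 (Zoe): dept_id=NULL, no match -> kept with NULL
All 5 rows appear; 2 have NULL department.

SQL:
SELECT a.name, b.name AS department
FROM employees a
LEFT JOIN departments b ON a.dept_id = b.id

Result:
name  | department
------+-----------
Uma   | NULL      
Alice | Operations
Aaron | Research  
Leo   | Product   
Zoe   | NULL      


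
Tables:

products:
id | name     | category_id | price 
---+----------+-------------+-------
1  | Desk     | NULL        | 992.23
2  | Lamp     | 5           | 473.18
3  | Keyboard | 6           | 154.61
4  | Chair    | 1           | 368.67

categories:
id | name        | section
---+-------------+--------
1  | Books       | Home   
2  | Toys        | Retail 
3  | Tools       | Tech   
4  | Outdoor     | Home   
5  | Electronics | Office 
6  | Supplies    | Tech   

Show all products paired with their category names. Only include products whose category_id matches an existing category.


INNER JOIN keeps only products rows whose category_id matches an id in categories. Walk through each product:
  - product 1 (Desk): category_id=NULL, no match -> dropped
  - product 2 (Lamp): category_id=5 -> matches Electronics
  - product 3 (Keyboard): category_id=6 -> matches Supplies
  - product 4 (Chair): category_id=1 -> matches Books
So 1 of 4 rows is dropped.

SQL:
SELECT a.name, b.name AS category
FROM products a
INNER JOIN categories b ON a.category_id = b.id

Result:
name     | category   
---------+------------
Lamp     | Electronics
Keyboard | Supplies   
Chair    | Books      


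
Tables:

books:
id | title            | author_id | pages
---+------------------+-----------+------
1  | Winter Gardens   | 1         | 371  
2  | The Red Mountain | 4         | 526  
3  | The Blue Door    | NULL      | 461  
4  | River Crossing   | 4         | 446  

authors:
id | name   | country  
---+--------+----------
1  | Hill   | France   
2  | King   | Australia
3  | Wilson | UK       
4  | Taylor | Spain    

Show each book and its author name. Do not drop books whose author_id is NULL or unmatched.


LEFT JOIN keeps every row from books (the left table); where author_id has no match in authors, the author columns become NULL. Walk through each book:
  - book 1 (Winter Gardens): author_id=1 -> matches Hill
  - book 2 (The Red Mountain): author_id=4 -> matches Taylor
  - book 3 (The Blue Door): author_id=NULL, no match -> kept with NULL
  - book 4 (River Crossing): author_id=4 -> matches Taylor
All 4 rows appear; 1 has NULL author.

SQL:
SELECT a.title, b.name AS author
FROM books a
LEFT JOIN authors b ON a.author_id = b.id

Result:
title            | author
-----------------+-------
Winter Gardens   | Hill  
The Red Mountain | Taylor
The Blue Door    | NULL  
River Crossing   | Taylor


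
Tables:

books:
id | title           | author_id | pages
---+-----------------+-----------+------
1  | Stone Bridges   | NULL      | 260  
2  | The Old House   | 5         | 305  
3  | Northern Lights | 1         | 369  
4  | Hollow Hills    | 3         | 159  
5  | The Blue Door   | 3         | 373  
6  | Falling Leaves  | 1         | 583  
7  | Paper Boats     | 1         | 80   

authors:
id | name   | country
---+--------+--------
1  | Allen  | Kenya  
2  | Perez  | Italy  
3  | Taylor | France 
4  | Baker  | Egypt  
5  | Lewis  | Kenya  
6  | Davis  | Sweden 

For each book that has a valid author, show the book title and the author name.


INNER JOIN keeps only books rows whose author_id matches an id in authors. Walk through each book:
  - book 1 (Stone Bridges): author_id=NULL, no match -> dropped
  - book 2 (The Old House): author_id=5 -> matches Lewis
  - book 3 (Northern Lights): author_id=1 -> matches Allen
  - book 4 (Hollow Hills): author_id=3 -> matches Taylor
  - book 5 (The Blue Door): author_id=3 -> matches Taylor
  - book 6 (Falling Leaves): author_id=1 -> matches Allen
  - book 7 (Paper Boats): author_id=1 -> matches Allen
So 1 of 7 rows is dropped.

SQL:
SELECT a.title, b.name AS author
FROM books a
INNER JOIN authors b ON a.author_id = b.id

Result:
title           | author
----------------+-------
The Old House   | Lewis 
Northern Lights | Allen 
Hollow Hills    | Taylor
The Blue Door   | Taylor
Falling Leaves  | Allen 
Paper Boats     | Allen 


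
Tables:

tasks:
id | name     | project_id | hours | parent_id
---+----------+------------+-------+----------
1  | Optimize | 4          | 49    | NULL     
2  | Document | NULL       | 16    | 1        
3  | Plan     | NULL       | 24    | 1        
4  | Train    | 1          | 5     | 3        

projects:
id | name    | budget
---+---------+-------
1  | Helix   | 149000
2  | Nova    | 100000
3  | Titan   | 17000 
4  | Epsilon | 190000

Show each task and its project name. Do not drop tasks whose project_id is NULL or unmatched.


LEFT JOIN keeps every row from tasks (the left table); where project_id has no match in projects, the project columns become NULL. Walk through each task:
  - task 1 (Optimize): project_id=4 -> matches Epsilon
  - task 2 (Document): project_id=NULL, no match -> kept with NULL
  - task 3 (Plan): project_id=NULL, no match -> kept with NULL
  - task 4 (Train): project_id=1 -> matches Helix
All 4 rows appear; 2 have NULL project.

SQL:
SELECT a.name, b.name AS project
FROM tasks a
LEFT JOIN projects b ON a.project_id = b.id

Result:
name     | project
---------+--------
Optimize | Epsilon
Document | NULL   
Plan     | NULL   
Train    | Helix  


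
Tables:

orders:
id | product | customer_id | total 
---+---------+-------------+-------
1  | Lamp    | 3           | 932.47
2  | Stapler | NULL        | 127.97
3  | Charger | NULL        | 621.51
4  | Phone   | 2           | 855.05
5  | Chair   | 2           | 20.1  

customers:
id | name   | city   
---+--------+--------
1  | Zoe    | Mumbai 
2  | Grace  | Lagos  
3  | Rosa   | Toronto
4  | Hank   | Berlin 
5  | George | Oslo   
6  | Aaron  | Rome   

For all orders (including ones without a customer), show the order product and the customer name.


LEFT JOIN keeps every row from orders (the left table); where customer_id has no match in customers, the customer columns become NULL. Walk through each order:
  - order 1 (Lamp): customer_id=3 -> matches Rosa
  - order 2 (Stapler): customer_id=NULL, no match -> kept with NULL
  - order 3 (Charger): customer_id=NULL, no match -> kept with NULL
  - order 4 (Phone): customer_id=2 -> matches Grace
  - order 5 (Chair): customer_id=2 -> matches Grace
All 5 rows appear; 2 have NULL customer.

SQL:
SELECT a.product, b.name AS customer
FROM orders a
LEFT JOIN customers b ON a.customer_id = b.id

Result:
product | customer
--------+---------
Lamp    | Rosa    
Stapler | NULL    
Charger | NULL    
Phone   | Grace   
Chair   | Grace   


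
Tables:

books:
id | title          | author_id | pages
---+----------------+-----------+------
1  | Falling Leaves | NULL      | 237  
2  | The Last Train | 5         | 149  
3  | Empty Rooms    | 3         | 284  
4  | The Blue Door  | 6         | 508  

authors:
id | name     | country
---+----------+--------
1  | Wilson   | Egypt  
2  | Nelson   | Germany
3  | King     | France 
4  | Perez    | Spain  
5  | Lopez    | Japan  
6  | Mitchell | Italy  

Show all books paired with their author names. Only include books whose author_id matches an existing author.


INNER JOIN keeps only books rows whose author_id matches an id in authors. Walk through each book:
  - book 1 (Falling Leaves): author_id=NULL, no match -> dropped
  - book 2 (The Last Train): author_id=5 -> matches Lopez
  - book 3 (Empty Rooms): author_id=3 -> matches King
  - book 4 (The Blue Door): author_id=6 -> matches Mitchell
So 1 of 4 rows is dropped.

SQL:
SELECT a.title, b.name AS author
FROM books a
INNER JOIN authors b ON a.author_id = b.id

Result:
title          | author  
---------------+---------
The Last Train | Lopez   
Empty Rooms    | King    
The Blue Door  | Mitchell


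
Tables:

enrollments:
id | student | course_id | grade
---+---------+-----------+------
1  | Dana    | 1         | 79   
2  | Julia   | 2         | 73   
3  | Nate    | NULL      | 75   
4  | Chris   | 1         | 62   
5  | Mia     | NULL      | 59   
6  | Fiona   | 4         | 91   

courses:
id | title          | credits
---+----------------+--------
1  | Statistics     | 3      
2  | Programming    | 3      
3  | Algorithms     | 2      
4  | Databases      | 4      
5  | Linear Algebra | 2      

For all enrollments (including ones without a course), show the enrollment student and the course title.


LEFT JOIN keeps every row from enrollments (the left table); where course_id has no match in courses, the course columns become NULL. Walk through each enrollment:
  - enrollment 1 (Dana): course_id=1 -> matches Statistics
  - enrollment 2 (Julia): course_id=2 -> matches Programming
  - enrollment 3 (Nate): course_id=NULL, no match -> kept with NULL
  - enrollment 4 (Chris): course_id=1 -> matches Statistics
  - enrollment 5 (Mia): course_id=NULL, no match -> kept with NULL
  - enrollment 6 (Fiona): course_id=4 -> matches Databases
All 6 rows appear; 2 have NULL course.

SQL:
SELECT a.student, b.title AS course
FROM enrollments a
LEFT JOIN courses b ON a.course_id = b.id

Result:
student | course     
--------+------------
Dana    | Statistics 
Julia   | Programming
Nate    | NULL       
Chris   | Statistics 
Mia     | NULL       
Fiona   | Databases  


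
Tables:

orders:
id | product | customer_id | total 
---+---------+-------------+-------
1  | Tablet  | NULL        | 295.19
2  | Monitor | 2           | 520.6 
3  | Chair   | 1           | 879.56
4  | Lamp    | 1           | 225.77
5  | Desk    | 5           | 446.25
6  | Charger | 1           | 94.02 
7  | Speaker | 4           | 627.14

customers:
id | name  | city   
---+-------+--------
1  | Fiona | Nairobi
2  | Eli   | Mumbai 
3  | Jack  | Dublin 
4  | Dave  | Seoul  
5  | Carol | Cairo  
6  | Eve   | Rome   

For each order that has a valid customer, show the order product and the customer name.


INNER JOIN keeps only orders rows whose customer_id matches an id in customers. Walk through each order:
  - order 1 (Tablet): customer_id=NULL, no match -> dropped
  - order 2 (Monitor): customer_id=2 -> matches Eli
  - order 3 (Chair): customer_id=1 -> matches Fiona
  - order 4 (Lamp): customer_id=1 -> matches Fiona
  - order 5 (Desk): customer_id=5 -> matches Carol
  - order 6 (Charger): customer_id=1 -> matches Fiona
  - order 7 (Speaker): customer_id=4 -> matches Dave
So 1 of 7 rows is dropped.

SQL:
SELECT a.product, b.name AS customer
FROM orders a
INNER JOIN customers b ON a.customer_id = b.id

Result:
product | customer
--------+---------
Monitor | Eli     
Chair   | Fiona   
Lamp    | Fiona   
Desk    | Carol   
Charger | Fiona   
Speaker | Dave    


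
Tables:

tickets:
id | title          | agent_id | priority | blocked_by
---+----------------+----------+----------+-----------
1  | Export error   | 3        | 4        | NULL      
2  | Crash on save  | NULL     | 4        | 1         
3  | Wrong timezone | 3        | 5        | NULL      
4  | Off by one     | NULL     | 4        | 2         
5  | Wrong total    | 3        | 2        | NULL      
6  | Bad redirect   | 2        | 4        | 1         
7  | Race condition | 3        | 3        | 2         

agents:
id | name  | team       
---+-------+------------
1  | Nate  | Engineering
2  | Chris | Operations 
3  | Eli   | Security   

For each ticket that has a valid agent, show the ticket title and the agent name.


INNER JOIN keeps only tickets rows whose agent_id matches an id in agents. Walk through each ticket:
  - ticket 1 (Export error): agent_id=3 -> matches Eli
  - ticket 2 (Crash on save): agent_id=NULL, no match -> dropped
  - ticket 3 (Wrong timezone): agent_id=3 -> matches Eli
  - ticket 4 (Off by one): agent_id=NULL, no match -> dropped
  - ticket 5 (Wrong total): agent_id=3 -> matches Eli
  - ticket 6 (Bad redirect): agent_id=2 -> matches Chris
  - ticket 7 (Race condition): agent_id=3 -> matches Eli
So 2 of 7 rows are dropped.

SQL:
SELECT a.title, b.name AS agent
FROM tickets a
INNER JOIN agents b ON a.agent_id = b.id

Result:
title          | agent
---------------+------
Export error   | Eli  
Wrong timezone | Eli  
Wrong total    | Eli  
Bad redirect   | Chris
Race condition | Eli  


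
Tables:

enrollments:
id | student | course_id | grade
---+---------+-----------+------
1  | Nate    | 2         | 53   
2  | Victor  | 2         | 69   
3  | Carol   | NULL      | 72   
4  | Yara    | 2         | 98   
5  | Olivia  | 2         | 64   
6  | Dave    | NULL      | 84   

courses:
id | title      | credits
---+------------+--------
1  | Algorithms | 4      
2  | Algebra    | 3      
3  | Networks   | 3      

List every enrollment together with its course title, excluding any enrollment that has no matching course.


INNER JOIN keeps only enrollments rows whose course_id matches an id in courses. Walk through each enrollment:
  - enrollment 1 (Nate): course_id=2 -> matches Algebra
  - enrollment 2 (Victor): course_id=2 -> matches Algebra
  - enrollment 3 (Carol): course_id=NULL, no match -> dropped
  - enrollment 4 (Yara): course_id=2 -> matches Algebra
  - enrollment 5 (Olivia): course_id=2 -> matches Algebra
  - enrollment 6 (Dave): course_id=NULL, no match -> dropped
So 2 of 6 rows are dropped.

SQL:
SELECT a.student, b.title AS course
FROM enrollments a
INNER JOIN courses b ON a.course_id = b.id

Result:
student | course 
--------+--------
Nate    | Algebra
Victor  | Algebra
Yara    | Algebra
Olivia  | Algebra


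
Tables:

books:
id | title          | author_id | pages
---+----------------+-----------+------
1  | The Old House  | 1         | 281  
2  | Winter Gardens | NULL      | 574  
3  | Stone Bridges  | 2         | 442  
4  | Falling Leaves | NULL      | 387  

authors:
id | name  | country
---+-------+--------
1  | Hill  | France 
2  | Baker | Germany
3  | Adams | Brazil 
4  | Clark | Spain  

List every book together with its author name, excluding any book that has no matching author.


INNER JOIN keeps only books rows whose author_id matches an id in authors. Walk through each book:
  - book 1 (The Old House): author_id=1 -> matches Hill
  - book 2 (Winter Gardens): author_id=NULL, no match -> dropped
  - book 3 (Stone Bridges): author_id=2 -> matches Baker
  - book 4 (Falling Leaves): author_id=NULL, no match -> dropped
So 2 of 4 rows are dropped.

SQL:
SELECT a.title, b.name AS author
FROM books a
INNER JOIN authors b ON a.author_id = b.id

Result:
title         | author
--------------+-------
The Old House | Hill  
Stone Bridges | Baker 


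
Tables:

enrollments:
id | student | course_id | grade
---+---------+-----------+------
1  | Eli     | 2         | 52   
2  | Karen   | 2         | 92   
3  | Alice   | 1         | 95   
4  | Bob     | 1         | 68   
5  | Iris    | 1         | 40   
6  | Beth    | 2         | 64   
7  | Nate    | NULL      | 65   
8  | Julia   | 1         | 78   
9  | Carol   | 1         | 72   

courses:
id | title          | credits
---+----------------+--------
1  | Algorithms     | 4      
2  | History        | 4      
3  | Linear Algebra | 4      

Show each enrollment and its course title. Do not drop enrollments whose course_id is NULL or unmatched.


LEFT JOIN keeps every row from enrollments (the left table); where course_id has no match in courses, the course columns become NULL. Walk through each enrollment:
  - enrollment 1 (Eli): course_id=2 -> matches History
  - enrollment 2 (Karen): course_id=2 -> matches History
  - enrollment 3 (Alice): course_id=1 -> matches Algorithms
  - enrollment 4 (Bob): course_id=1 -> matches Algorithms
  - enrollment 5 (Iris): course_id=1 -> matches Algorithms
  - enrollment 6 (Beth): course_id=2 -> matches History
  - enrollment 7 (Nate): course_id=NULL, no match -> kept with NULL
  - enrollment 8 (Julia): course_id=1 -> matches Algorithms
  - enrollment 9 (Carol): course_id=1 -> matches Algorithms
All 9 rows appear; 1 has NULL course.

SQL:
SELECT a.student, b.title AS course
FROM enrollments a
LEFT JOIN courses b ON a.course_id = b.id

Result:
student | course    
--------+-----------
Eli     | History   
Karen   | History   
Alice   | Algorithms
Bob     | Algorithms
Iris    | Algorithms
Beth    | History   
Nate    | NULL      
Julia   | Algorithms
Carol   | Algorithms


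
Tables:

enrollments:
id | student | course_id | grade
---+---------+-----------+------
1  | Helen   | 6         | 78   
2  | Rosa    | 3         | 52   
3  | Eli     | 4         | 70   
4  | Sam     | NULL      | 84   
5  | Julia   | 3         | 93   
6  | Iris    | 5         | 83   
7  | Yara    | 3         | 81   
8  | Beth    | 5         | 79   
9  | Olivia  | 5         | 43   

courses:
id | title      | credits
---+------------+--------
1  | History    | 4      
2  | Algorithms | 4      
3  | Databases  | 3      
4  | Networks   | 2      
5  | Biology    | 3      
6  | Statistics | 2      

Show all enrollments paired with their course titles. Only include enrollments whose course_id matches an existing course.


INNER JOIN keeps only enrollments rows whose course_id matches an id in courses. Walk through each enrollment:
  - enrollment 1 (Helen): course_id=6 -> matches Statistics
  - enrollment 2 (Rosa): course_id=3 -> matches Databases
  - enrollment 3 (Eli): course_id=4 -> matches Networks
  - enrollment 4 (Sam): course_id=NULL, no match -> dropped
  - enrollment 5 (Julia): course_id=3 -> matches Databases
  - enrollment 6 (Iris): course_id=5 -> matches Biology
  - enrollment 7 (Yara): course_id=3 -> matches Databases
  - enrollment 8 (Beth): course_id=5 -> matches Biology
  - enrollment 9 (Olivia): course_id=5 -> matches Biology
So 1 of 9 rows is dropped.

SQL:
SELECT a.student, b.title AS course
FROM enrollments a
INNER JOIN courses b ON a.course_id = b.id

Result:
student | course    
--------+-----------
Helen   | Statistics
Rosa    | Databases 
Eli     | Networks  
Julia   | Databases 
Iris    | Biology   
Yara    | Databases 
Beth    | Biology   
Olivia  | Biology   


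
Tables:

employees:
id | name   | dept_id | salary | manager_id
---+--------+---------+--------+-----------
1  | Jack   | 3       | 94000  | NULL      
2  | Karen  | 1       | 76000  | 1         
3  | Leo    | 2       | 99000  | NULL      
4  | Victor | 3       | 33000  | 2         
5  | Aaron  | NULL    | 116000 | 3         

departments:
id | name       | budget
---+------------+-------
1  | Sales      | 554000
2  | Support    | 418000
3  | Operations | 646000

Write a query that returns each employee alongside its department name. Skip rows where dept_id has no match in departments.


INNER JOIN keeps only employees rows whose dept_id matches an id in departments. Walk through each employee:
  - employee 1 (Jack): dept_id=3 -> matches Operations
  - employee 2 (Karen): dept_id=1 -> matches Sales
  - employee 3 (Leo): dept_id=2 -> matches Support
  - employee 4 (Victor): dept_id=3 -> matches Operations
  - employee 5 (Aaron): dept_id=NULL, no match -> dropped
So 1 of 5 rows is dropped.

SQL:
SELECT a.name, b.name AS department
FROM employees a
INNER JOIN departments b ON a.dept_id = b.id

Result:
name   | department
-------+-----------
Jack   | Operations
Karen  | Sales     
Leo    | Support   
Victor | Operations


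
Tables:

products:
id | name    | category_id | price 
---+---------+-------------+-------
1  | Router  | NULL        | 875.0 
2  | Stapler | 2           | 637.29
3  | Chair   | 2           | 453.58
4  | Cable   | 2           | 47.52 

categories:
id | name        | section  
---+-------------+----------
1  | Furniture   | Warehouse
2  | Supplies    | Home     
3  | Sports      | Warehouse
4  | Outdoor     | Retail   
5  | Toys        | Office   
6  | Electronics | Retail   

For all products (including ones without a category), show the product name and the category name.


LEFT JOIN keeps every row from products (the left table); where category_id has no match in categories, the category columns become NULL. Walk through each product:
  - product 1 (Router): category_id=NULL, no match -> kept with NULL
  - product 2 (Stapler): category_id=2 -> matches Supplies
  - product 3 (Chair): category_id=2 -> matches Supplies
  - product 4 (Cable): category_id=2 -> matches Supplies
All 4 rows appear; 1 has NULL category.

SQL:
SELECT a.name, b.name AS category
FROM products a
LEFT JOIN categories b ON a.category_id = b.id

Result:
name    | category
--------+---------
Router  | NULL    
Stapler | Supplies
Chair   | Supplies
Cable   | Supplies


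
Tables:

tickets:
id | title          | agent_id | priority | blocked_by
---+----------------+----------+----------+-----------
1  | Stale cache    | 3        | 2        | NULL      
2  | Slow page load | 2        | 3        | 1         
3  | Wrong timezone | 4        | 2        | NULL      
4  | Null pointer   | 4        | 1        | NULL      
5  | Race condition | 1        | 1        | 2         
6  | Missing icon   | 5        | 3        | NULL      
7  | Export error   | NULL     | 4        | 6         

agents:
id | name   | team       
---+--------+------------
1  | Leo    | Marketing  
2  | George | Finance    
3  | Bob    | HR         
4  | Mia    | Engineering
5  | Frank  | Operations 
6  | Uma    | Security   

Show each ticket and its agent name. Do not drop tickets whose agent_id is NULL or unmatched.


LEFT JOIN keeps every row from tickets (the left table); where agent_id has no match in agents, the agent columns become NULL. Walk through each ticket:
  - ticket 1 (Stale cache): agent_id=3 -> matches Bob
  - ticket 2 (Slow page load): agent_id=2 -> matches George
  - ticket 3 (Wrong timezone): agent_id=4 -> matches Mia
  - ticket 4 (Null pointer): agent_id=4 -> matches Mia
  - ticket 5 (Race condition): agent_id=1 -> matches Leo
  - ticket 6 (Missing icon): agent_id=5 -> matches Frank
  - ticket 7 (Export error): agent_id=NULL, no match -> kept with NULL
All 7 rows appear; 1 has NULL agent.

SQL:
SELECT a.title, b.name AS agent
FROM tickets a
LEFT JOIN agents b ON a.agent_id = b.id

Result:
title          | agent 
---------------+-------
Stale cache    | Bob   
Slow page load | George
Wrong timezone | Mia   
Null pointer   | Mia   
Race condition | Leo   
Missing icon   | Frank 
Export error   | NULL  


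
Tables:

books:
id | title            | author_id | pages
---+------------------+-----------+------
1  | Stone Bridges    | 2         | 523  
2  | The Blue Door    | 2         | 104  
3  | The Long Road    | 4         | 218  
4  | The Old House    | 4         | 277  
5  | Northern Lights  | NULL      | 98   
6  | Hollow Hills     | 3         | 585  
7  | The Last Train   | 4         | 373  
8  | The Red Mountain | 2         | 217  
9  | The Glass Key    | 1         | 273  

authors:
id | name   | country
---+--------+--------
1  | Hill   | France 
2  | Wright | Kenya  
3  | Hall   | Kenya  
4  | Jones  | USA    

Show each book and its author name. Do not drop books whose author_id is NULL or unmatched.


LEFT JOIN keeps every row from books (the left table); where author_id has no match in authors, the author columns become NULL. Walk through each book:
  - book 1 (Stone Bridges): author_id=2 -> matches Wright
  - book 2 (The Blue Door): author_id=2 -> matches Wright
  - book 3 (The Long Road): author_id=4 -> matches Jones
  - book 4 (The Old House): author_id=4 -> matches Jones
  - book 5 (Northern Lights): author_id=NULL, no match -> kept with NULL
  - book 6 (Hollow Hills): author_id=3 -> matches Hall
  - book 7 (The Last Train): author_id=4 -> matches Jones
  - book 8 (The Red Mountain): author_id=2 -> matches Wright
  - book 9 (The Glass Key): author_id=1 -> matches Hill
All 9 rows appear; 1 has NULL author.

SQL:
SELECT a.title, b.name AS author
FROM books a
LEFT JOIN authors b ON a.author_id = b.id

Result:
title            | author
-----------------+-------
Stone Bridges    | Wright
The Blue Door    | Wright
The Long Road    | Jones 
The Old House    | Jones 
Northern Lights  | NULL  
Hollow Hills     | Hall  
The Last Train   | Jones 
The Red Mountain | Wright
The Glass Key    | Hill  


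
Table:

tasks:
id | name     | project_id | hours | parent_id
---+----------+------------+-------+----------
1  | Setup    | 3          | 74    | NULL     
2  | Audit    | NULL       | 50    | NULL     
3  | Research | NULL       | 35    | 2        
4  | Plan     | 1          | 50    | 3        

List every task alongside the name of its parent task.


This is a self-join: tasks is joined to a second copy of itself, matching each row's parent_id to another row's id. Use LEFT JOIN so rows with parent_id=NULL are kept.
  - task 1 (Setup): parent_id=NULL -> NULL
  - task 2 (Audit): parent_id=NULL -> NULL
  - task 3 (Research): parent_id=2 -> Audit
  - task 4 (Plan): parent_id=3 -> Research

SQL:
SELECT a.name AS item, b.name AS parent
FROM tasks a
LEFT JOIN tasks b ON a.parent_id = b.id

Result:
item     | parent  
---------+---------
Setup    | NULL    
Audit    | NULL    
Research | Audit   
Plan     | Research


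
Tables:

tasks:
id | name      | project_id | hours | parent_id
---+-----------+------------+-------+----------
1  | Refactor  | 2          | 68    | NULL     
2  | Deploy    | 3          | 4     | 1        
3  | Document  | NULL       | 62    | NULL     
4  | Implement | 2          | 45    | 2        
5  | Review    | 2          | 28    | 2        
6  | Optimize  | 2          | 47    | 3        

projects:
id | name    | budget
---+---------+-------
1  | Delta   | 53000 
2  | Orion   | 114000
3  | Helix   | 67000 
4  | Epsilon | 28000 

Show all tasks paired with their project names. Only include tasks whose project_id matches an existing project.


INNER JOIN keeps only tasks rows whose project_id matches an id in projects. Walk through each task:
  - task 1 (Refactor): project_id=2 -> matches Orion
  - task 2 (Deploy): project_id=3 -> matches Helix
  - task 3 (Document): project_id=NULL, no match -> dropped
  - task 4 (Implement): project_id=2 -> matches Orion
  - task 5 (Review): project_id=2 -> matches Orion
  - task 6 (Optimize): project_id=2 -> matches Orion
So 1 of 6 rows is dropped.

SQL:
SELECT a.name, b.name AS project
FROM tasks a
INNER JOIN projects b ON a.project_id = b.id

Result:
name      | project
----------+--------
Refactor  | Orion  
Deploy    | Helix  
Implement | Orion  
Review    | Orion  
Optimize  | Orion  


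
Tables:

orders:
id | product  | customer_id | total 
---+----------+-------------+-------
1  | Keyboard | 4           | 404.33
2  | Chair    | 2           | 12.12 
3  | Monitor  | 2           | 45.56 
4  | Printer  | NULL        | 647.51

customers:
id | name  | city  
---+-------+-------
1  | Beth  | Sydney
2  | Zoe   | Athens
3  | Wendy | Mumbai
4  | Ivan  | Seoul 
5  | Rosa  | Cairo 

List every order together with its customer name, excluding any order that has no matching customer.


INNER JOIN keeps only orders rows whose customer_id matches an id in customers. Walk through each order:
  - order 1 (Keyboard): customer_id=4 -> matches Ivan
  - order 2 (Chair): customer_id=2 -> matches Zoe
  - order 3 (Monitor): customer_id=2 -> matches Zoe
  - order 4 (Printer): customer_id=NULL, no match -> dropped
So 1 of 4 rows is dropped.

SQL:
SELECT a.product, b.name AS customer
FROM orders a
INNER JOIN customers b ON a.customer_id = b.id

Result:
product  | customer
---------+---------
Keyboard | Ivan    
Chair    | Zoe     
Monitor  | Zoe     


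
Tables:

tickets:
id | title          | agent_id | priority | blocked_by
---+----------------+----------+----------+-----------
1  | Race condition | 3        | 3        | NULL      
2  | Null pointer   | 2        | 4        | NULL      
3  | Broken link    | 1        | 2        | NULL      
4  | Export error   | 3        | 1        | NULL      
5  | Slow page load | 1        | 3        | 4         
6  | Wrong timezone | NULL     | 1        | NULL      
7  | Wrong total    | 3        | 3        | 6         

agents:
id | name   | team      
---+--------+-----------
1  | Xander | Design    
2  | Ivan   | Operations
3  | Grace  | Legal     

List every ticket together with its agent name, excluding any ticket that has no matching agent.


INNER JOIN keeps only tickets rows whose agent_id matches an id in agents. Walk through each ticket:
  - ticket 1 (Race condition): agent_id=3 -> matches Grace
  - ticket 2 (Null pointer): agent_id=2 -> matches Ivan
  - ticket 3 (Broken link): agent_id=1 -> matches Xander
  - ticket 4 (Export error): agent_id=3 -> matches Grace
  - ticket 5 (Slow page load): agent_id=1 -> matches Xander
  - ticket 6 (Wrong timezone): agent_id=NULL, no match -> dropped
  - ticket 7 (Wrong total): agent_id=3 -> matches Grace
So 1 of 7 rows is dropped.

SQL:
SELECT a.title, b.name AS agent
FROM tickets a
INNER JOIN agents b ON a.agent_id = b.id

Result:
title          | agent 
---------------+-------
Race condition | Grace 
Null pointer   | Ivan  
Broken link    | Xander
Export error   | Grace 
Slow page load | Xander
Wrong total    | Grace 
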